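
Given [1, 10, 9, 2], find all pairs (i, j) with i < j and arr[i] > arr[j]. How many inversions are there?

Finding inversions in [1, 10, 9, 2]:

(1, 2): arr[1]=10 > arr[2]=9
(1, 3): arr[1]=10 > arr[3]=2
(2, 3): arr[2]=9 > arr[3]=2

Total inversions: 3

The array has 3 inversion(s): (1,2), (1,3), (2,3). Each pair (i,j) satisfies i < j and arr[i] > arr[j].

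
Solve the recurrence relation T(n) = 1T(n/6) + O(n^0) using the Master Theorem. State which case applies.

Master Theorem for T(n) = 1T(n/6) + O(n^0):

a = 1, b = 6, c = 0
log_b(a) = log_6(1) = 0.0000

Case 2: c = 0 = log_6(1) = 0.0000
T(n) = O(n^0 log n) = O(log n)

For T(n) = 1T(n/6) + O(n^0): log_6(1) = 0.0000. This is Case 2 of the Master Theorem (c = log_b(a), equal work at all levels), giving O(log n).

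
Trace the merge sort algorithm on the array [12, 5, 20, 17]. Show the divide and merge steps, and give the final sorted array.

Merge sort trace:

Split: [12, 5, 20, 17] -> [12, 5] and [20, 17]
  Split: [12, 5] -> [12] and [5]
  Merge: [12] + [5] -> [5, 12]
  Split: [20, 17] -> [20] and [17]
  Merge: [20] + [17] -> [17, 20]
Merge: [5, 12] + [17, 20] -> [5, 12, 17, 20]

Final sorted array: [5, 12, 17, 20]

The merge sort proceeds by recursively splitting the array and merging sorted halves.
After all merges, the sorted array is [5, 12, 17, 20].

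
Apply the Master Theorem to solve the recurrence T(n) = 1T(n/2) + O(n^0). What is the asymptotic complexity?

Master Theorem for T(n) = 1T(n/2) + O(n^0):

a = 1, b = 2, c = 0
log_b(a) = log_2(1) = 0.0000

Case 2: c = 0 = log_2(1) = 0.0000
T(n) = O(n^0 log n) = O(log n)

For T(n) = 1T(n/2) + O(n^0): log_2(1) = 0.0000. This is Case 2 of the Master Theorem (c = log_b(a), equal work at all levels), giving O(log n).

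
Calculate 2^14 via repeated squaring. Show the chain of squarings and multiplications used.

Computing 2^14 by squaring (build up from 2^1; each line after the first costs one multiplication):

2^1 = 2
2^2 = (2^1)^2 = 2^2 = 4
2^3 = 2 * 2^2 = 2 * 4 = 8
2^6 = (2^3)^2 = 8^2 = 64
2^7 = 2 * 2^6 = 2 * 64 = 128
2^14 = (2^7)^2 = 128^2 = 16384

Result: 16384
Multiplications needed: 5 (5 lines after 2^1)

2^14 = 16384. Using exponentiation by squaring, this requires 5 multiplications. The key idea: if the exponent is even, square the half-power; if odd, multiply by the base once.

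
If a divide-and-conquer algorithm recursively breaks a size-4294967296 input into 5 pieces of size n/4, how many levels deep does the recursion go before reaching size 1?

For divide and conquer with division factor 4:

Problem sizes at each level:
Level 0: 4294967296
Level 1: 1073741824
Level 2: 268435456
Level 3: 67108864
Level 4: 16777216
Level 5: 4194304
Level 6: 1048576
Level 7: 262144
Level 8: 65536
Level 9: 16384
Level 10: 4096
Level 11: 1024
Level 12: 256
Level 13: 64
Level 14: 16
Level 15: 4
Level 16: 1

The root is level 0 and the size-1 base case is level 16 (the tree spans levels 0 through 16, i.e. 17 levels counting the root), so the depth is the number of divisions: log_4(4294967296) = 16

The recursion tree depth is log_4(4294967296) = 16. At each level, the problem size is divided by 4, so it takes 16 divisions to reduce to a base case of size 1. The algorithm makes 5 recursive calls at each level.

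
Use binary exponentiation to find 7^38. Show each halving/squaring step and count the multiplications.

Computing 7^38 by squaring (build up from 7^1; each line after the first costs one multiplication):

7^1 = 7
7^2 = (7^1)^2 = 7^2 = 49
7^4 = (7^2)^2 = 49^2 = 2401
7^8 = (7^4)^2 = 2401^2 = 5764801
7^9 = 7 * 7^8 = 7 * 5764801 = 40353607
7^18 = (7^9)^2 = 40353607^2 = 1628413597910449
7^19 = 7 * 7^18 = 7 * 1628413597910449 = 11398895185373143
7^38 = (7^19)^2 = 11398895185373143^2 = 129934811447123020117172145698449

Result: 129934811447123020117172145698449
Multiplications needed: 7 (7 lines after 7^1)

7^38 = 129934811447123020117172145698449. Using exponentiation by squaring, this requires 7 multiplications. The key idea: if the exponent is even, square the half-power; if odd, multiply by the base once.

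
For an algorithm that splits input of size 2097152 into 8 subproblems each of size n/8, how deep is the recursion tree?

For divide and conquer with division factor 8:

Problem sizes at each level:
Level 0: 2097152
Level 1: 262144
Level 2: 32768
Level 3: 4096
Level 4: 512
Level 5: 64
Level 6: 8
Level 7: 1

The root is level 0 and the size-1 base case is level 7 (the tree spans levels 0 through 7, i.e. 8 levels counting the root), so the depth is the number of divisions: log_8(2097152) = 7

The recursion tree depth is log_8(2097152) = 7. At each level, the problem size is divided by 8, so it takes 7 divisions to reduce to a base case of size 1. The algorithm makes 8 recursive calls at each level.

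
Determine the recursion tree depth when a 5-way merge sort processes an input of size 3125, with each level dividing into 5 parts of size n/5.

For divide and conquer with division factor 5:

Problem sizes at each level:
Level 0: 3125
Level 1: 625
Level 2: 125
Level 3: 25
Level 4: 5
Level 5: 1

The root is level 0 and the size-1 base case is level 5 (the tree spans levels 0 through 5, i.e. 6 levels counting the root), so the depth is the number of divisions: log_5(3125) = 5

The recursion tree depth is log_5(3125) = 5. At each level, the problem size is divided by 5, so it takes 5 divisions to reduce to a base case of size 1. The algorithm makes 5 recursive calls at each level.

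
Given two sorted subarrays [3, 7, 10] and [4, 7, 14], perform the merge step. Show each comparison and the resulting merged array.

Merging process:

Compare 3 vs 4: take 3 from left. Merged: [3]
Compare 7 vs 4: take 4 from right. Merged: [3, 4]
Compare 7 vs 7: take 7 from left. Merged: [3, 4, 7]
Compare 10 vs 7: take 7 from right. Merged: [3, 4, 7, 7]
Compare 10 vs 14: take 10 from left. Merged: [3, 4, 7, 7, 10]
Append remaining from right: [14]. Merged: [3, 4, 7, 7, 10, 14]

Final merged array: [3, 4, 7, 7, 10, 14]
Total comparisons: 5

The merged array is [3, 4, 7, 7, 10, 14], requiring 5 comparisons. The merge step runs in O(n) time where n is the total number of elements.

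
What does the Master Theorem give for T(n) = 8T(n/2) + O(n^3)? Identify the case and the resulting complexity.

Master Theorem for T(n) = 8T(n/2) + O(n^3):

a = 8, b = 2, c = 3
log_b(a) = log_2(8) = 3.0000

Case 2: c = 3 = log_2(8) = 3.0000
T(n) = O(n^3 log n) = O(n^3 log n)

For T(n) = 8T(n/2) + O(n^3): log_2(8) = 3.0000. This is Case 2 of the Master Theorem (c = log_b(a), equal work at all levels), giving O(n^3 log n).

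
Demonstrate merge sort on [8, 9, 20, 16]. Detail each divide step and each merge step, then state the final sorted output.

Merge sort trace:

Split: [8, 9, 20, 16] -> [8, 9] and [20, 16]
  Split: [8, 9] -> [8] and [9]
  Merge: [8] + [9] -> [8, 9]
  Split: [20, 16] -> [20] and [16]
  Merge: [20] + [16] -> [16, 20]
Merge: [8, 9] + [16, 20] -> [8, 9, 16, 20]

Final sorted array: [8, 9, 16, 20]

The merge sort proceeds by recursively splitting the array and merging sorted halves.
After all merges, the sorted array is [8, 9, 16, 20].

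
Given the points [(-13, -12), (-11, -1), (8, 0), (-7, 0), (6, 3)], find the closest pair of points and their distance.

Computing all pairwise distances among 5 points:

d((-13, -12), (-11, -1)) = 11.1803
d((-13, -12), (8, 0)) = 24.1868
d((-13, -12), (-7, 0)) = 13.4164
d((-13, -12), (6, 3)) = 24.2074
d((-11, -1), (8, 0)) = 19.0263
d((-11, -1), (-7, 0)) = 4.1231
d((-11, -1), (6, 3)) = 17.4642
d((8, 0), (-7, 0)) = 15.0
d((8, 0), (6, 3)) = 3.6056 <-- minimum
d((-7, 0), (6, 3)) = 13.3417

Closest pair: (8, 0) and (6, 3) with distance 3.6056

The closest pair is (8, 0) and (6, 3) with Euclidean distance 3.6056. For 5 points, brute-force pairwise comparison is shown above. For large n, the divide-and-conquer algorithm (sort by x, recurse on halves, check the dividing strip) achieves O(n log n).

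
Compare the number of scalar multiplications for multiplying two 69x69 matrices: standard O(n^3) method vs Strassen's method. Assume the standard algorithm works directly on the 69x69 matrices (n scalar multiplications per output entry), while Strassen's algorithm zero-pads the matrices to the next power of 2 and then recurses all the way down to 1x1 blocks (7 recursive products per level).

Matrix multiplication for 69x69 matrices:

Strassen's algorithm requires power-of-2 dimensions. Pad 69x69 to 128x128 (next power of 2).

Standard algorithm: 69^3 = 328509 multiplications
Strassen's algorithm: 7^(log2(128)) = 7^7 = 823543 multiplications
Difference: 328509 - 823543 = -495034 (Strassen uses MORE here due to padding overhead — for small or just-over-power-of-2 n, padding can outweigh the per-level savings)

Standard: 328509 multiplications (69^3). Strassen: 823543 multiplications (7^7, after padding to 128x128). Strassen reduces 8 recursive multiplications to 7 at each level.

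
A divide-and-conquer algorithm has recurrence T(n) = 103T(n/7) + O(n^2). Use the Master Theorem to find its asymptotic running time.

Master Theorem for T(n) = 103T(n/7) + O(n^2):

a = 103, b = 7, c = 2
log_b(a) = log_7(103) = 2.3818

Case 1: c = 2 < log_7(103) = 2.3818
T(n) = O(n^(log_7 103))

For T(n) = 103T(n/7) + O(n^2): log_7(103) = 2.3818. This is Case 1 of the Master Theorem (c < log_b(a), work dominated by leaves), giving O(n^(log_7 103)).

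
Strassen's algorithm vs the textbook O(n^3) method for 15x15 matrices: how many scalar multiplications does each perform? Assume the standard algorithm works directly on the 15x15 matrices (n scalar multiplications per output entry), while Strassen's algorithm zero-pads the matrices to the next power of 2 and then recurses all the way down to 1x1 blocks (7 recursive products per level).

Matrix multiplication for 15x15 matrices:

Strassen's algorithm requires power-of-2 dimensions. Pad 15x15 to 16x16 (next power of 2).

Standard algorithm: 15^3 = 3375 multiplications
Strassen's algorithm: 7^(log2(16)) = 7^4 = 2401 multiplications
Savings: 3375 - 2401 = 974 multiplications

Standard: 3375 multiplications (15^3). Strassen: 2401 multiplications (7^4, after padding to 16x16). Strassen reduces 8 recursive multiplications to 7 at each level.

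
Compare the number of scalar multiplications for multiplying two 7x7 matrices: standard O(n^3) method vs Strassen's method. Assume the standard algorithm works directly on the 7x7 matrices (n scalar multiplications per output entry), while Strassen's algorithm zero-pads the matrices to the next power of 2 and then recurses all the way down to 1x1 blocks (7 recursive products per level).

Matrix multiplication for 7x7 matrices:

Strassen's algorithm requires power-of-2 dimensions. Pad 7x7 to 8x8 (next power of 2).

Standard algorithm: 7^3 = 343 multiplications
Strassen's algorithm: 7^(log2(8)) = 7^3 = 343 multiplications
Savings: 343 - 343 = 0 multiplications

Standard: 343 multiplications (7^3). Strassen: 343 multiplications (7^3, after padding to 8x8). Strassen reduces 8 recursive multiplications to 7 at each level.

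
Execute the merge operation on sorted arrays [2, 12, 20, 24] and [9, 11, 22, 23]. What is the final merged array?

Merging process:

Compare 2 vs 9: take 2 from left. Merged: [2]
Compare 12 vs 9: take 9 from right. Merged: [2, 9]
Compare 12 vs 11: take 11 from right. Merged: [2, 9, 11]
Compare 12 vs 22: take 12 from left. Merged: [2, 9, 11, 12]
Compare 20 vs 22: take 20 from left. Merged: [2, 9, 11, 12, 20]
Compare 24 vs 22: take 22 from right. Merged: [2, 9, 11, 12, 20, 22]
Compare 24 vs 23: take 23 from right. Merged: [2, 9, 11, 12, 20, 22, 23]
Append remaining from left: [24]. Merged: [2, 9, 11, 12, 20, 22, 23, 24]

Final merged array: [2, 9, 11, 12, 20, 22, 23, 24]
Total comparisons: 7

The merged array is [2, 9, 11, 12, 20, 22, 23, 24], requiring 7 comparisons. The merge step runs in O(n) time where n is the total number of elements.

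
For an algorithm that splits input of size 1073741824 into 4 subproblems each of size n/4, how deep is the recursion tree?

For divide and conquer with division factor 4:

Problem sizes at each level:
Level 0: 1073741824
Level 1: 268435456
Level 2: 67108864
Level 3: 16777216
Level 4: 4194304
Level 5: 1048576
Level 6: 262144
Level 7: 65536
Level 8: 16384
Level 9: 4096
Level 10: 1024
Level 11: 256
Level 12: 64
Level 13: 16
Level 14: 4
Level 15: 1

The root is level 0 and the size-1 base case is level 15 (the tree spans levels 0 through 15, i.e. 16 levels counting the root), so the depth is the number of divisions: log_4(1073741824) = 15

The recursion tree depth is log_4(1073741824) = 15. At each level, the problem size is divided by 4, so it takes 15 divisions to reduce to a base case of size 1. The algorithm makes 4 recursive calls at each level.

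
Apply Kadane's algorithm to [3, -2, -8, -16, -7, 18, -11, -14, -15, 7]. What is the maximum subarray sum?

Using Kadane's algorithm on [3, -2, -8, -16, -7, 18, -11, -14, -15, 7]:

Scanning through the array:
Position 1 (value -2): max_ending_here = 1, max_so_far = 3
Position 2 (value -8): max_ending_here = -7, max_so_far = 3
Position 3 (value -16): max_ending_here = -16, max_so_far = 3
Position 4 (value -7): max_ending_here = -7, max_so_far = 3
Position 5 (value 18): max_ending_here = 18, max_so_far = 18
Position 6 (value -11): max_ending_here = 7, max_so_far = 18
Position 7 (value -14): max_ending_here = -7, max_so_far = 18
Position 8 (value -15): max_ending_here = -15, max_so_far = 18
Position 9 (value 7): max_ending_here = 7, max_so_far = 18

Maximum subarray: [18]
Maximum sum: 18

The maximum subarray is [18] with sum 18. This subarray runs from index 5 to index 5.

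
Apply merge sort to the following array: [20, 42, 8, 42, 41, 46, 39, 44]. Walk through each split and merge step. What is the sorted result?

Merge sort trace:

Split: [20, 42, 8, 42, 41, 46, 39, 44] -> [20, 42, 8, 42] and [41, 46, 39, 44]
  Split: [20, 42, 8, 42] -> [20, 42] and [8, 42]
    Split: [20, 42] -> [20] and [42]
    Merge: [20] + [42] -> [20, 42]
    Split: [8, 42] -> [8] and [42]
    Merge: [8] + [42] -> [8, 42]
  Merge: [20, 42] + [8, 42] -> [8, 20, 42, 42]
  Split: [41, 46, 39, 44] -> [41, 46] and [39, 44]
    Split: [41, 46] -> [41] and [46]
    Merge: [41] + [46] -> [41, 46]
    Split: [39, 44] -> [39] and [44]
    Merge: [39] + [44] -> [39, 44]
  Merge: [41, 46] + [39, 44] -> [39, 41, 44, 46]
Merge: [8, 20, 42, 42] + [39, 41, 44, 46] -> [8, 20, 39, 41, 42, 42, 44, 46]

Final sorted array: [8, 20, 39, 41, 42, 42, 44, 46]

The merge sort proceeds by recursively splitting the array and merging sorted halves.
After all merges, the sorted array is [8, 20, 39, 41, 42, 42, 44, 46].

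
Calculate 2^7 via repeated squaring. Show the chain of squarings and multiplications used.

Computing 2^7 by squaring (build up from 2^1; each line after the first costs one multiplication):

2^1 = 2
2^2 = (2^1)^2 = 2^2 = 4
2^3 = 2 * 2^2 = 2 * 4 = 8
2^6 = (2^3)^2 = 8^2 = 64
2^7 = 2 * 2^6 = 2 * 64 = 128

Result: 128
Multiplications needed: 4 (4 lines after 2^1)

2^7 = 128. Using exponentiation by squaring, this requires 4 multiplications. The key idea: if the exponent is even, square the half-power; if odd, multiply by the base once.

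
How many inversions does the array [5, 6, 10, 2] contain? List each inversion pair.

Finding inversions in [5, 6, 10, 2]:

(0, 3): arr[0]=5 > arr[3]=2
(1, 3): arr[1]=6 > arr[3]=2
(2, 3): arr[2]=10 > arr[3]=2

Total inversions: 3

The array has 3 inversion(s): (0,3), (1,3), (2,3). Each pair (i,j) satisfies i < j and arr[i] > arr[j].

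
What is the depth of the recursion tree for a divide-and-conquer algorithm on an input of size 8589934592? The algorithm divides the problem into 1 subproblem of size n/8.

For divide and conquer with division factor 8:

Problem sizes at each level:
Level 0: 8589934592
Level 1: 1073741824
Level 2: 134217728
Level 3: 16777216
Level 4: 2097152
Level 5: 262144
Level 6: 32768
Level 7: 4096
Level 8: 512
Level 9: 64
Level 10: 8
Level 11: 1

The root is level 0 and the size-1 base case is level 11 (the tree spans levels 0 through 11, i.e. 12 levels counting the root), so the depth is the number of divisions: log_8(8589934592) = 11

The recursion tree depth is log_8(8589934592) = 11. At each level, the problem size is divided by 8, so it takes 11 divisions to reduce to a base case of size 1. The algorithm makes 1 recursive call at each level.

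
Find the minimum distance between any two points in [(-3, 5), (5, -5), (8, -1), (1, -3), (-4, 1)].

Computing all pairwise distances among 5 points:

d((-3, 5), (5, -5)) = 12.8062
d((-3, 5), (8, -1)) = 12.53
d((-3, 5), (1, -3)) = 8.9443
d((-3, 5), (-4, 1)) = 4.1231 <-- minimum
d((5, -5), (8, -1)) = 5.0
d((5, -5), (1, -3)) = 4.4721
d((5, -5), (-4, 1)) = 10.8167
d((8, -1), (1, -3)) = 7.2801
d((8, -1), (-4, 1)) = 12.1655
d((1, -3), (-4, 1)) = 6.4031

Closest pair: (-3, 5) and (-4, 1) with distance 4.1231

The closest pair is (-3, 5) and (-4, 1) with Euclidean distance 4.1231. For 5 points, brute-force pairwise comparison is shown above. For large n, the divide-and-conquer algorithm (sort by x, recurse on halves, check the dividing strip) achieves O(n log n).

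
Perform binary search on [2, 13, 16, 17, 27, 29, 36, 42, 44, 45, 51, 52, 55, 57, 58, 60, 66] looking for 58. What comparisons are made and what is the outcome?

Binary search for 58 in [2, 13, 16, 17, 27, 29, 36, 42, 44, 45, 51, 52, 55, 57, 58, 60, 66]:

lo=0, hi=16, mid=8, arr[mid]=44 -> 44 < 58, search right half
lo=9, hi=16, mid=12, arr[mid]=55 -> 55 < 58, search right half
lo=13, hi=16, mid=14, arr[mid]=58 -> Found target at index 14!

Binary search finds 58 at index 14 after 3 comparisons. The search repeatedly halves the search space by comparing with the middle element.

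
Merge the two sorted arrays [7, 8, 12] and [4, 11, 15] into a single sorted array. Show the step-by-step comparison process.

Merging process:

Compare 7 vs 4: take 4 from right. Merged: [4]
Compare 7 vs 11: take 7 from left. Merged: [4, 7]
Compare 8 vs 11: take 8 from left. Merged: [4, 7, 8]
Compare 12 vs 11: take 11 from right. Merged: [4, 7, 8, 11]
Compare 12 vs 15: take 12 from left. Merged: [4, 7, 8, 11, 12]
Append remaining from right: [15]. Merged: [4, 7, 8, 11, 12, 15]

Final merged array: [4, 7, 8, 11, 12, 15]
Total comparisons: 5

The merged array is [4, 7, 8, 11, 12, 15], requiring 5 comparisons. The merge step runs in O(n) time where n is the total number of elements.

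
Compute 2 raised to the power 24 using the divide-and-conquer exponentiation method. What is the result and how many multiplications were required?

Computing 2^24 by squaring (build up from 2^1; each line after the first costs one multiplication):

2^1 = 2
2^2 = (2^1)^2 = 2^2 = 4
2^3 = 2 * 2^2 = 2 * 4 = 8
2^6 = (2^3)^2 = 8^2 = 64
2^12 = (2^6)^2 = 64^2 = 4096
2^24 = (2^12)^2 = 4096^2 = 16777216

Result: 16777216
Multiplications needed: 5 (5 lines after 2^1)

2^24 = 16777216. Using exponentiation by squaring, this requires 5 multiplications. The key idea: if the exponent is even, square the half-power; if odd, multiply by the base once.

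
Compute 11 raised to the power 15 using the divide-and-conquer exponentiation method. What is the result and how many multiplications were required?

Computing 11^15 by squaring (build up from 11^1; each line after the first costs one multiplication):

11^1 = 11
11^2 = (11^1)^2 = 11^2 = 121
11^3 = 11 * 11^2 = 11 * 121 = 1331
11^6 = (11^3)^2 = 1331^2 = 1771561
11^7 = 11 * 11^6 = 11 * 1771561 = 19487171
11^14 = (11^7)^2 = 19487171^2 = 379749833583241
11^15 = 11 * 11^14 = 11 * 379749833583241 = 4177248169415651

Result: 4177248169415651
Multiplications needed: 6 (6 lines after 11^1)

11^15 = 4177248169415651. Using exponentiation by squaring, this requires 6 multiplications. The key idea: if the exponent is even, square the half-power; if odd, multiply by the base once.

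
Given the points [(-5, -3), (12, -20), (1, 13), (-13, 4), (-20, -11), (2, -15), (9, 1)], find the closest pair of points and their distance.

Computing all pairwise distances among 7 points:

d((-5, -3), (12, -20)) = 24.0416
d((-5, -3), (1, 13)) = 17.088
d((-5, -3), (-13, 4)) = 10.6301 <-- minimum
d((-5, -3), (-20, -11)) = 17.0
d((-5, -3), (2, -15)) = 13.8924
d((-5, -3), (9, 1)) = 14.5602
d((12, -20), (1, 13)) = 34.7851
d((12, -20), (-13, 4)) = 34.6554
d((12, -20), (-20, -11)) = 33.2415
d((12, -20), (2, -15)) = 11.1803
d((12, -20), (9, 1)) = 21.2132
d((1, 13), (-13, 4)) = 16.6433
d((1, 13), (-20, -11)) = 31.8904
d((1, 13), (2, -15)) = 28.0179
d((1, 13), (9, 1)) = 14.4222
d((-13, 4), (-20, -11)) = 16.5529
d((-13, 4), (2, -15)) = 24.2074
d((-13, 4), (9, 1)) = 22.2036
d((-20, -11), (2, -15)) = 22.3607
d((-20, -11), (9, 1)) = 31.3847
d((2, -15), (9, 1)) = 17.4642

Closest pair: (-5, -3) and (-13, 4) with distance 10.6301

The closest pair is (-5, -3) and (-13, 4) with Euclidean distance 10.6301. For 7 points, brute-force pairwise comparison is shown above. For large n, the divide-and-conquer algorithm (sort by x, recurse on halves, check the dividing strip) achieves O(n log n).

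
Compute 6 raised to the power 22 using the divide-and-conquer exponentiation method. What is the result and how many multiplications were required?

Computing 6^22 by squaring (build up from 6^1; each line after the first costs one multiplication):

6^1 = 6
6^2 = (6^1)^2 = 6^2 = 36
6^4 = (6^2)^2 = 36^2 = 1296
6^5 = 6 * 6^4 = 6 * 1296 = 7776
6^10 = (6^5)^2 = 7776^2 = 60466176
6^11 = 6 * 6^10 = 6 * 60466176 = 362797056
6^22 = (6^11)^2 = 362797056^2 = 131621703842267136

Result: 131621703842267136
Multiplications needed: 6 (6 lines after 6^1)

6^22 = 131621703842267136. Using exponentiation by squaring, this requires 6 multiplications. The key idea: if the exponent is even, square the half-power; if odd, multiply by the base once.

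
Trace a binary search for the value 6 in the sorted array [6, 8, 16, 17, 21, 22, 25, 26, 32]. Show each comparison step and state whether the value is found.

Binary search for 6 in [6, 8, 16, 17, 21, 22, 25, 26, 32]:

lo=0, hi=8, mid=4, arr[mid]=21 -> 21 > 6, search left half
lo=0, hi=3, mid=1, arr[mid]=8 -> 8 > 6, search left half
lo=0, hi=0, mid=0, arr[mid]=6 -> Found target at index 0!

Binary search finds 6 at index 0 after 3 comparisons. The search repeatedly halves the search space by comparing with the middle element.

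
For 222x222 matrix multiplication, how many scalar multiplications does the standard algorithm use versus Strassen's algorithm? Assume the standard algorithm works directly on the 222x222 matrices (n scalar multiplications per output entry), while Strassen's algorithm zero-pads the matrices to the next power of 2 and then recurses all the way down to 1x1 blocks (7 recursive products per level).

Matrix multiplication for 222x222 matrices:

Strassen's algorithm requires power-of-2 dimensions. Pad 222x222 to 256x256 (next power of 2).

Standard algorithm: 222^3 = 10941048 multiplications
Strassen's algorithm: 7^(log2(256)) = 7^8 = 5764801 multiplications
Savings: 10941048 - 5764801 = 5176247 multiplications

Standard: 10941048 multiplications (222^3). Strassen: 5764801 multiplications (7^8, after padding to 256x256). Strassen reduces 8 recursive multiplications to 7 at each level.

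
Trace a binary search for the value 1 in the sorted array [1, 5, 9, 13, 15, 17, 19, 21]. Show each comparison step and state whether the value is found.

Binary search for 1 in [1, 5, 9, 13, 15, 17, 19, 21]:

lo=0, hi=7, mid=3, arr[mid]=13 -> 13 > 1, search left half
lo=0, hi=2, mid=1, arr[mid]=5 -> 5 > 1, search left half
lo=0, hi=0, mid=0, arr[mid]=1 -> Found target at index 0!

Binary search finds 1 at index 0 after 3 comparisons. The search repeatedly halves the search space by comparing with the middle element.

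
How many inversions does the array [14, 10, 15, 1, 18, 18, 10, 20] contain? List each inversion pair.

Finding inversions in [14, 10, 15, 1, 18, 18, 10, 20]:

(0, 1): arr[0]=14 > arr[1]=10
(0, 3): arr[0]=14 > arr[3]=1
(0, 6): arr[0]=14 > arr[6]=10
(1, 3): arr[1]=10 > arr[3]=1
(2, 3): arr[2]=15 > arr[3]=1
(2, 6): arr[2]=15 > arr[6]=10
(4, 6): arr[4]=18 > arr[6]=10
(5, 6): arr[5]=18 > arr[6]=10

Total inversions: 8

The array has 8 inversion(s): (0,1), (0,3), (0,6), (1,3), (2,3), (2,6), (4,6), (5,6). Each pair (i,j) satisfies i < j and arr[i] > arr[j].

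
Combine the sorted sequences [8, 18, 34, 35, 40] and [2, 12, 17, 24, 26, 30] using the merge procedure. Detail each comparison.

Merging process:

Compare 8 vs 2: take 2 from right. Merged: [2]
Compare 8 vs 12: take 8 from left. Merged: [2, 8]
Compare 18 vs 12: take 12 from right. Merged: [2, 8, 12]
Compare 18 vs 17: take 17 from right. Merged: [2, 8, 12, 17]
Compare 18 vs 24: take 18 from left. Merged: [2, 8, 12, 17, 18]
Compare 34 vs 24: take 24 from right. Merged: [2, 8, 12, 17, 18, 24]
Compare 34 vs 26: take 26 from right. Merged: [2, 8, 12, 17, 18, 24, 26]
Compare 34 vs 30: take 30 from right. Merged: [2, 8, 12, 17, 18, 24, 26, 30]
Append remaining from left: [34, 35, 40]. Merged: [2, 8, 12, 17, 18, 24, 26, 30, 34, 35, 40]

Final merged array: [2, 8, 12, 17, 18, 24, 26, 30, 34, 35, 40]
Total comparisons: 8

The merged array is [2, 8, 12, 17, 18, 24, 26, 30, 34, 35, 40], requiring 8 comparisons. The merge step runs in O(n) time where n is the total number of elements.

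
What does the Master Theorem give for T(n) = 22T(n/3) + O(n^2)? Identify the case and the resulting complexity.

Master Theorem for T(n) = 22T(n/3) + O(n^2):

a = 22, b = 3, c = 2
log_b(a) = log_3(22) = 2.8136

Case 1: c = 2 < log_3(22) = 2.8136
T(n) = O(n^(log_3 22))

For T(n) = 22T(n/3) + O(n^2): log_3(22) = 2.8136. This is Case 1 of the Master Theorem (c < log_b(a), work dominated by leaves), giving O(n^(log_3 22)).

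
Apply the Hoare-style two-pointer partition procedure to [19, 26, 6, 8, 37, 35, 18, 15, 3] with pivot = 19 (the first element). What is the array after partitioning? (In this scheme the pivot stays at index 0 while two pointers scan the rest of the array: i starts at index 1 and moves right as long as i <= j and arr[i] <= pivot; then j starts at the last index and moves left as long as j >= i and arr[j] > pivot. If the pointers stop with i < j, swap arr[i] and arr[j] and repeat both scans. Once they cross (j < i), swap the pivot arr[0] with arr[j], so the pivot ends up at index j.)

Hoare-style two-pointer partition with pivot = 19:

Initial array: [19, 26, 6, 8, 37, 35, 18, 15, 3]

Pointers start at i = 1, j = 8.
i stops at index 1 (arr[1]=26 > 19), j stops at index 8 (arr[8]=3 <= 19): swap arr[1] and arr[8], array becomes [19, 3, 6, 8, 37, 35, 18, 15, 26]
i stops at index 4 (arr[4]=37 > 19), j stops at index 7 (arr[7]=15 <= 19): swap arr[4] and arr[7], array becomes [19, 3, 6, 8, 15, 35, 18, 37, 26]
i stops at index 5 (arr[5]=35 > 19), j stops at index 6 (arr[6]=18 <= 19): swap arr[5] and arr[6], array becomes [19, 3, 6, 8, 15, 18, 35, 37, 26]
i ends at 6, j ends at 5: the pointers have crossed (j < i), so scanning stops.

Swap pivot arr[0] with arr[5] to place pivot at position 5: [18, 3, 6, 8, 15, 19, 35, 37, 26]
Pivot position: 5

After partitioning with pivot 19, the array becomes [18, 3, 6, 8, 15, 19, 35, 37, 26]. The pivot is placed at index 5. All elements to the left of the pivot are <= 19, and all elements to the right are > 19.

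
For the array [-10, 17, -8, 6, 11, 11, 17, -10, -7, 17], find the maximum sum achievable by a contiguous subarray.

Using Kadane's algorithm on [-10, 17, -8, 6, 11, 11, 17, -10, -7, 17]:

Scanning through the array:
Position 1 (value 17): max_ending_here = 17, max_so_far = 17
Position 2 (value -8): max_ending_here = 9, max_so_far = 17
Position 3 (value 6): max_ending_here = 15, max_so_far = 17
Position 4 (value 11): max_ending_here = 26, max_so_far = 26
Position 5 (value 11): max_ending_here = 37, max_so_far = 37
Position 6 (value 17): max_ending_here = 54, max_so_far = 54
Position 7 (value -10): max_ending_here = 44, max_so_far = 54
Position 8 (value -7): max_ending_here = 37, max_so_far = 54
Position 9 (value 17): max_ending_here = 54, max_so_far = 54

Maximum subarray: [17, -8, 6, 11, 11, 17]
Maximum sum: 54

The maximum subarray is [17, -8, 6, 11, 11, 17] with sum 54. This subarray runs from index 1 to index 6.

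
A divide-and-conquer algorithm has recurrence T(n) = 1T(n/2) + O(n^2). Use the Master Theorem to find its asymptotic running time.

Master Theorem for T(n) = 1T(n/2) + O(n^2):

a = 1, b = 2, c = 2
log_b(a) = log_2(1) = 0.0000

Case 3: c = 2 > log_2(1) = 0.0000
T(n) = O(n^2) = O(n^2)

For T(n) = 1T(n/2) + O(n^2): log_2(1) = 0.0000. This is Case 3 of the Master Theorem (c > log_b(a), work dominated by root), giving O(n^2).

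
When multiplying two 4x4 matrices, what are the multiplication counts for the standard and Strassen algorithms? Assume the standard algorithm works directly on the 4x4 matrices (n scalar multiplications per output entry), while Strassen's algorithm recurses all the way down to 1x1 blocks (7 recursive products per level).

Matrix multiplication for 4x4 matrices:

Standard algorithm: 4^3 = 64 multiplications
Strassen's algorithm: 7^(log2(4)) = 7^2 = 49 multiplications
Savings: 64 - 49 = 15 multiplications

Standard: 64 multiplications (4^3). Strassen: 49 multiplications (7^2). Strassen reduces 8 recursive multiplications to 7 at each level.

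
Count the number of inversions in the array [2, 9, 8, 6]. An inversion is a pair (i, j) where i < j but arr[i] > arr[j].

Finding inversions in [2, 9, 8, 6]:

(1, 2): arr[1]=9 > arr[2]=8
(1, 3): arr[1]=9 > arr[3]=6
(2, 3): arr[2]=8 > arr[3]=6

Total inversions: 3

The array has 3 inversion(s): (1,2), (1,3), (2,3). Each pair (i,j) satisfies i < j and arr[i] > arr[j].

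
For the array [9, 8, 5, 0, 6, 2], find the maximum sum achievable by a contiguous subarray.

Using Kadane's algorithm on [9, 8, 5, 0, 6, 2]:

Scanning through the array:
Position 1 (value 8): max_ending_here = 17, max_so_far = 17
Position 2 (value 5): max_ending_here = 22, max_so_far = 22
Position 3 (value 0): max_ending_here = 22, max_so_far = 22
Position 4 (value 6): max_ending_here = 28, max_so_far = 28
Position 5 (value 2): max_ending_here = 30, max_so_far = 30

Maximum subarray: [9, 8, 5, 0, 6, 2]
Maximum sum: 30

The maximum subarray is [9, 8, 5, 0, 6, 2] with sum 30. This subarray runs from index 0 to index 5.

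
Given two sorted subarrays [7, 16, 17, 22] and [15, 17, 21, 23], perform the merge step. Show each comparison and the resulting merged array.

Merging process:

Compare 7 vs 15: take 7 from left. Merged: [7]
Compare 16 vs 15: take 15 from right. Merged: [7, 15]
Compare 16 vs 17: take 16 from left. Merged: [7, 15, 16]
Compare 17 vs 17: take 17 from left. Merged: [7, 15, 16, 17]
Compare 22 vs 17: take 17 from right. Merged: [7, 15, 16, 17, 17]
Compare 22 vs 21: take 21 from right. Merged: [7, 15, 16, 17, 17, 21]
Compare 22 vs 23: take 22 from left. Merged: [7, 15, 16, 17, 17, 21, 22]
Append remaining from right: [23]. Merged: [7, 15, 16, 17, 17, 21, 22, 23]

Final merged array: [7, 15, 16, 17, 17, 21, 22, 23]
Total comparisons: 7

The merged array is [7, 15, 16, 17, 17, 21, 22, 23], requiring 7 comparisons. The merge step runs in O(n) time where n is the total number of elements.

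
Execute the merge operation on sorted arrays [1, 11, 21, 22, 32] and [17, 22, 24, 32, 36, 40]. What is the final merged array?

Merging process:

Compare 1 vs 17: take 1 from left. Merged: [1]
Compare 11 vs 17: take 11 from left. Merged: [1, 11]
Compare 21 vs 17: take 17 from right. Merged: [1, 11, 17]
Compare 21 vs 22: take 21 from left. Merged: [1, 11, 17, 21]
Compare 22 vs 22: take 22 from left. Merged: [1, 11, 17, 21, 22]
Compare 32 vs 22: take 22 from right. Merged: [1, 11, 17, 21, 22, 22]
Compare 32 vs 24: take 24 from right. Merged: [1, 11, 17, 21, 22, 22, 24]
Compare 32 vs 32: take 32 from left. Merged: [1, 11, 17, 21, 22, 22, 24, 32]
Append remaining from right: [32, 36, 40]. Merged: [1, 11, 17, 21, 22, 22, 24, 32, 32, 36, 40]

Final merged array: [1, 11, 17, 21, 22, 22, 24, 32, 32, 36, 40]
Total comparisons: 8

The merged array is [1, 11, 17, 21, 22, 22, 24, 32, 32, 36, 40], requiring 8 comparisons. The merge step runs in O(n) time where n is the total number of elements.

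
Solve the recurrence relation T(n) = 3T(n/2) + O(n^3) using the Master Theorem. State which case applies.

Master Theorem for T(n) = 3T(n/2) + O(n^3):

a = 3, b = 2, c = 3
log_b(a) = log_2(3) = 1.5850

Case 3: c = 3 > log_2(3) = 1.5850
T(n) = O(n^3) = O(n^3)

For T(n) = 3T(n/2) + O(n^3): log_2(3) = 1.5850. This is Case 3 of the Master Theorem (c > log_b(a), work dominated by root), giving O(n^3).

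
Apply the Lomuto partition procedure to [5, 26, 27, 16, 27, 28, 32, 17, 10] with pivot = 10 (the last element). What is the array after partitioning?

Lomuto partition with pivot = 10:

Initial array: [5, 26, 27, 16, 27, 28, 32, 17, 10]

arr[0]=5 <= 10: swap with position 0, array becomes [5, 26, 27, 16, 27, 28, 32, 17, 10]
arr[1]=26 > 10: no swap
arr[2]=27 > 10: no swap
arr[3]=16 > 10: no swap
arr[4]=27 > 10: no swap
arr[5]=28 > 10: no swap
arr[6]=32 > 10: no swap
arr[7]=17 > 10: no swap

Place pivot at position 1: [5, 10, 27, 16, 27, 28, 32, 17, 26]
Pivot position: 1

After partitioning with pivot 10, the array becomes [5, 10, 27, 16, 27, 28, 32, 17, 26]. The pivot is placed at index 1. All elements to the left of the pivot are <= 10, and all elements to the right are > 10.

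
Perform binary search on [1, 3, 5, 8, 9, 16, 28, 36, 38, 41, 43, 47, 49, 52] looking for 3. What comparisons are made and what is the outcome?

Binary search for 3 in [1, 3, 5, 8, 9, 16, 28, 36, 38, 41, 43, 47, 49, 52]:

lo=0, hi=13, mid=6, arr[mid]=28 -> 28 > 3, search left half
lo=0, hi=5, mid=2, arr[mid]=5 -> 5 > 3, search left half
lo=0, hi=1, mid=0, arr[mid]=1 -> 1 < 3, search right half
lo=1, hi=1, mid=1, arr[mid]=3 -> Found target at index 1!

Binary search finds 3 at index 1 after 4 comparisons. The search repeatedly halves the search space by comparing with the middle element.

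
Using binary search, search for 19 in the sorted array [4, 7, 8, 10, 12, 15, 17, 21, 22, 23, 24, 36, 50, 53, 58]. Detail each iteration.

Binary search for 19 in [4, 7, 8, 10, 12, 15, 17, 21, 22, 23, 24, 36, 50, 53, 58]:

lo=0, hi=14, mid=7, arr[mid]=21 -> 21 > 19, search left half
lo=0, hi=6, mid=3, arr[mid]=10 -> 10 < 19, search right half
lo=4, hi=6, mid=5, arr[mid]=15 -> 15 < 19, search right half
lo=6, hi=6, mid=6, arr[mid]=17 -> 17 < 19, search right half
lo=7 > hi=6, target 19 not found

Binary search determines that 19 is not in the array after 4 comparisons. The search space was exhausted without finding the target.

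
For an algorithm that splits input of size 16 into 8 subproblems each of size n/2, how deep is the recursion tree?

For divide and conquer with division factor 2:

Problem sizes at each level:
Level 0: 16
Level 1: 8
Level 2: 4
Level 3: 2
Level 4: 1

The root is level 0 and the size-1 base case is level 4 (the tree spans levels 0 through 4, i.e. 5 levels counting the root), so the depth is the number of divisions: log_2(16) = 4

The recursion tree depth is log_2(16) = 4. At each level, the problem size is divided by 2, so it takes 4 divisions to reduce to a base case of size 1. The algorithm makes 8 recursive calls at each level.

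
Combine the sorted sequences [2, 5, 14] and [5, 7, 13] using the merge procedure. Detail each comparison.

Merging process:

Compare 2 vs 5: take 2 from left. Merged: [2]
Compare 5 vs 5: take 5 from left. Merged: [2, 5]
Compare 14 vs 5: take 5 from right. Merged: [2, 5, 5]
Compare 14 vs 7: take 7 from right. Merged: [2, 5, 5, 7]
Compare 14 vs 13: take 13 from right. Merged: [2, 5, 5, 7, 13]
Append remaining from left: [14]. Merged: [2, 5, 5, 7, 13, 14]

Final merged array: [2, 5, 5, 7, 13, 14]
Total comparisons: 5

The merged array is [2, 5, 5, 7, 13, 14], requiring 5 comparisons. The merge step runs in O(n) time where n is the total number of elements.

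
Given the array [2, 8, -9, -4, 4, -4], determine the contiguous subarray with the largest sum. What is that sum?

Using Kadane's algorithm on [2, 8, -9, -4, 4, -4]:

Scanning through the array:
Position 1 (value 8): max_ending_here = 10, max_so_far = 10
Position 2 (value -9): max_ending_here = 1, max_so_far = 10
Position 3 (value -4): max_ending_here = -3, max_so_far = 10
Position 4 (value 4): max_ending_here = 4, max_so_far = 10
Position 5 (value -4): max_ending_here = 0, max_so_far = 10

Maximum subarray: [2, 8]
Maximum sum: 10

The maximum subarray is [2, 8] with sum 10. This subarray runs from index 0 to index 1.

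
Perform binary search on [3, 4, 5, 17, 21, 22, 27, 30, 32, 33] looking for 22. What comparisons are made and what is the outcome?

Binary search for 22 in [3, 4, 5, 17, 21, 22, 27, 30, 32, 33]:

lo=0, hi=9, mid=4, arr[mid]=21 -> 21 < 22, search right half
lo=5, hi=9, mid=7, arr[mid]=30 -> 30 > 22, search left half
lo=5, hi=6, mid=5, arr[mid]=22 -> Found target at index 5!

Binary search finds 22 at index 5 after 3 comparisons. The search repeatedly halves the search space by comparing with the middle element.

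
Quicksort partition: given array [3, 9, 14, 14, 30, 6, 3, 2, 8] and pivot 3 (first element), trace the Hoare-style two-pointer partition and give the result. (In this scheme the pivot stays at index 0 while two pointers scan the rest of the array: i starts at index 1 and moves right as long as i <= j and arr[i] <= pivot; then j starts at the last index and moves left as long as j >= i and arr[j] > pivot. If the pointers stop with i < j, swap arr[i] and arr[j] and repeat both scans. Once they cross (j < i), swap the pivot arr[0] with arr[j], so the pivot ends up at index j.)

Hoare-style two-pointer partition with pivot = 3:

Initial array: [3, 9, 14, 14, 30, 6, 3, 2, 8]

Pointers start at i = 1, j = 8.
i stops at index 1 (arr[1]=9 > 3), j stops at index 7 (arr[7]=2 <= 3): swap arr[1] and arr[7], array becomes [3, 2, 14, 14, 30, 6, 3, 9, 8]
i stops at index 2 (arr[2]=14 > 3), j stops at index 6 (arr[6]=3 <= 3): swap arr[2] and arr[6], array becomes [3, 2, 3, 14, 30, 6, 14, 9, 8]
i ends at 3, j ends at 2: the pointers have crossed (j < i), so scanning stops.

Swap pivot arr[0] with arr[2] to place pivot at position 2: [3, 2, 3, 14, 30, 6, 14, 9, 8]
Pivot position: 2

After partitioning with pivot 3, the array becomes [3, 2, 3, 14, 30, 6, 14, 9, 8]. The pivot is placed at index 2. All elements to the left of the pivot are <= 3, and all elements to the right are > 3.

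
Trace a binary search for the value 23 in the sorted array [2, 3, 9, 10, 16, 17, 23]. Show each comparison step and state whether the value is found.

Binary search for 23 in [2, 3, 9, 10, 16, 17, 23]:

lo=0, hi=6, mid=3, arr[mid]=10 -> 10 < 23, search right half
lo=4, hi=6, mid=5, arr[mid]=17 -> 17 < 23, search right half
lo=6, hi=6, mid=6, arr[mid]=23 -> Found target at index 6!

Binary search finds 23 at index 6 after 3 comparisons. The search repeatedly halves the search space by comparing with the middle element.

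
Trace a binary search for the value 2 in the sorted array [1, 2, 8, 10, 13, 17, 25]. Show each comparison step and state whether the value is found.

Binary search for 2 in [1, 2, 8, 10, 13, 17, 25]:

lo=0, hi=6, mid=3, arr[mid]=10 -> 10 > 2, search left half
lo=0, hi=2, mid=1, arr[mid]=2 -> Found target at index 1!

Binary search finds 2 at index 1 after 2 comparisons. The search repeatedly halves the search space by comparing with the middle element.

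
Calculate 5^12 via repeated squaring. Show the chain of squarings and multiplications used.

Computing 5^12 by squaring (build up from 5^1; each line after the first costs one multiplication):

5^1 = 5
5^2 = (5^1)^2 = 5^2 = 25
5^3 = 5 * 5^2 = 5 * 25 = 125
5^6 = (5^3)^2 = 125^2 = 15625
5^12 = (5^6)^2 = 15625^2 = 244140625

Result: 244140625
Multiplications needed: 4 (4 lines after 5^1)

5^12 = 244140625. Using exponentiation by squaring, this requires 4 multiplications. The key idea: if the exponent is even, square the half-power; if odd, multiply by the base once.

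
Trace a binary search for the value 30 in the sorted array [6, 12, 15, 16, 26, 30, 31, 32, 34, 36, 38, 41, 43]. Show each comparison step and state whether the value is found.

Binary search for 30 in [6, 12, 15, 16, 26, 30, 31, 32, 34, 36, 38, 41, 43]:

lo=0, hi=12, mid=6, arr[mid]=31 -> 31 > 30, search left half
lo=0, hi=5, mid=2, arr[mid]=15 -> 15 < 30, search right half
lo=3, hi=5, mid=4, arr[mid]=26 -> 26 < 30, search right half
lo=5, hi=5, mid=5, arr[mid]=30 -> Found target at index 5!

Binary search finds 30 at index 5 after 4 comparisons. The search repeatedly halves the search space by comparing with the middle element.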